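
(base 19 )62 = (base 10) 116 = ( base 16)74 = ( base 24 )4K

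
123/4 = 30+ 3/4  =  30.75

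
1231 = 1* 1231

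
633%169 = 126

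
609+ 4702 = 5311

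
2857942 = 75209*38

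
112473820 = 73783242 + 38690578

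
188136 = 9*20904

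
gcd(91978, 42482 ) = 2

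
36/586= 18/293= 0.06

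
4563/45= 101 + 2/5 = 101.40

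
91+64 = 155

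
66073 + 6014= 72087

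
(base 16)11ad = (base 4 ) 1012231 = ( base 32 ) 4DD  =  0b1000110101101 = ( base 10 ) 4525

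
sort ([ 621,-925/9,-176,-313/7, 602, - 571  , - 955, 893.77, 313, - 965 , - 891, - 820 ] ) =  [ -965 , - 955 ,  -  891, - 820, - 571, - 176, - 925/9 ,-313/7,313, 602, 621, 893.77]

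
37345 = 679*55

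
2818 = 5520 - 2702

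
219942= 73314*3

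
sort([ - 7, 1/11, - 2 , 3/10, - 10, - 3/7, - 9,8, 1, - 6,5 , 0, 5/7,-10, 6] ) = [ - 10 , - 10 , - 9,  -  7,-6, - 2, - 3/7,0, 1/11 , 3/10 , 5/7,1,5, 6,  8]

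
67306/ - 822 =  - 82 + 49/411= - 81.88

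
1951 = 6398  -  4447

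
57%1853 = 57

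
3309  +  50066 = 53375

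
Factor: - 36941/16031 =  - 23^(  -  1)*53^1=-53/23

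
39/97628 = 39/97628 = 0.00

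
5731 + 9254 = 14985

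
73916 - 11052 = 62864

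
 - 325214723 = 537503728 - 862718451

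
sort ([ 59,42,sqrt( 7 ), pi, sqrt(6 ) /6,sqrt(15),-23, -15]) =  [ - 23, - 15,sqrt (6)/6,sqrt(7),pi,sqrt ( 15 ),42, 59]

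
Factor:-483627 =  - 3^1*  37^1*4357^1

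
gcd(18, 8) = 2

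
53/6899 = 53/6899 = 0.01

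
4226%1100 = 926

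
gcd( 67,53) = 1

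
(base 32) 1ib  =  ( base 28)21F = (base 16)64b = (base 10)1611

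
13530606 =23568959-10038353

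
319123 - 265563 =53560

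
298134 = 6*49689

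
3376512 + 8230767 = 11607279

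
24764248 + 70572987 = 95337235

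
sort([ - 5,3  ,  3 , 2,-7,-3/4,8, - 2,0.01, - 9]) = [ - 9, - 7, - 5,  -  2  , - 3/4,0.01, 2,3,3,8]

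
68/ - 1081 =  - 1 + 1013/1081= -0.06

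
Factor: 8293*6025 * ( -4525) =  - 226093095625 = - 5^4*181^1*241^1*8293^1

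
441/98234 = 441/98234= 0.00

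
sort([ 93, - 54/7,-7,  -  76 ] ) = [ - 76,-54/7,- 7, 93]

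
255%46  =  25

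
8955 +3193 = 12148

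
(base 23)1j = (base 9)46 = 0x2A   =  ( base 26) 1G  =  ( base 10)42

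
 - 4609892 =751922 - 5361814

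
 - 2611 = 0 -2611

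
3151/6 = 3151/6 = 525.17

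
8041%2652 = 85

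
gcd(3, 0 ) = 3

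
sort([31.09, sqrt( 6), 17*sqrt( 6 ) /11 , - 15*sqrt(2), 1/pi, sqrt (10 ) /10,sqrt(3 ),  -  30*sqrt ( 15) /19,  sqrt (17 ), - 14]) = [  -  15*sqrt( 2 ), - 14, - 30*sqrt(15)/19, sqrt(10)/10, 1/pi , sqrt(3),sqrt( 6 ), 17*sqrt( 6 ) /11, sqrt(17) , 31.09]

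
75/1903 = 75/1903 =0.04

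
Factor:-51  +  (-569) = -2^2 * 5^1*31^1 = - 620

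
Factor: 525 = 3^1*5^2 * 7^1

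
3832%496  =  360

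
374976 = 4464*84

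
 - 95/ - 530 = 19/106 = 0.18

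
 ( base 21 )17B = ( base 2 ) 1001010111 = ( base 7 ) 1514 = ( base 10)599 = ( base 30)jt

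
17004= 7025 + 9979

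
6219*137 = 852003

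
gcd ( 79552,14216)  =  8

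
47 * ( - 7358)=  - 345826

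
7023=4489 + 2534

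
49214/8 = 6151 + 3/4  =  6151.75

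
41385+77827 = 119212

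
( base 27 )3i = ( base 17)5e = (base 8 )143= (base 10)99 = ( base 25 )3o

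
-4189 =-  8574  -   - 4385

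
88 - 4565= - 4477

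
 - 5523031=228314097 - 233837128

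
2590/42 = 61 + 2/3 = 61.67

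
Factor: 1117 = 1117^1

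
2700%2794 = 2700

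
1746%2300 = 1746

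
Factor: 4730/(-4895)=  - 2^1*43^1 * 89^ ( - 1) = - 86/89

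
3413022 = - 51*( - 66922 ) 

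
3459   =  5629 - 2170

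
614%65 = 29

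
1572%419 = 315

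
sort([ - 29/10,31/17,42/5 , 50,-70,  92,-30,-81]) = [  -  81, - 70,-30, - 29/10, 31/17,  42/5,50,92]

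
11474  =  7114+4360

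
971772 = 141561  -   - 830211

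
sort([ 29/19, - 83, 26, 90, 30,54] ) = [ - 83,29/19,26,30, 54,  90 ] 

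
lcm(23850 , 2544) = 190800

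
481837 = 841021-359184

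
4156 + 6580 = 10736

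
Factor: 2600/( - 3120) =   -  5/6 = -2^( - 1 ) * 3^( - 1)*5^1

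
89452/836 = 107 = 107.00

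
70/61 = 70/61 = 1.15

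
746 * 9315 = 6948990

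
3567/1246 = 3567/1246 = 2.86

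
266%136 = 130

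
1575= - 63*( - 25)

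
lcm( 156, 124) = 4836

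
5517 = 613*9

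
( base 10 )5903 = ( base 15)1B38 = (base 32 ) 5OF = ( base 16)170f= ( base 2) 1011100001111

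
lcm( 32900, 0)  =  0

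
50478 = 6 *8413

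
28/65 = 28/65 = 0.43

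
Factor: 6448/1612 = 2^2   =  4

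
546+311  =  857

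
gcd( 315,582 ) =3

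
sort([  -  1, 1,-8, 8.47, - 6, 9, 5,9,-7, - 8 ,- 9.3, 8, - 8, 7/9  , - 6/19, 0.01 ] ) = [ - 9.3, - 8, - 8,  -  8,-7, -6, - 1, - 6/19,0.01, 7/9, 1, 5, 8, 8.47, 9 , 9 ] 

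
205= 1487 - 1282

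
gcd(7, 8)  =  1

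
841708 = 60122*14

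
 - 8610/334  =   - 4305/167=- 25.78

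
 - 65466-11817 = -77283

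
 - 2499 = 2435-4934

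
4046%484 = 174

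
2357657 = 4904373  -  2546716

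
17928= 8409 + 9519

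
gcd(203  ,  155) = 1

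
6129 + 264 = 6393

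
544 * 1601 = 870944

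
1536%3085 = 1536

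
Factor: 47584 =2^5*1487^1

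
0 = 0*28875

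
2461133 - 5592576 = -3131443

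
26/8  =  3 + 1/4=3.25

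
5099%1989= 1121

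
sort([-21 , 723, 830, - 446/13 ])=[-446/13,-21,723,830] 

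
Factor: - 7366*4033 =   -  2^1 * 29^1 * 37^1*109^1 * 127^1= - 29707078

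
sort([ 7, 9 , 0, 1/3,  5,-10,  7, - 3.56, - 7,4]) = [ -10 ,  -  7, - 3.56,0, 1/3,4, 5 , 7, 7,9]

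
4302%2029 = 244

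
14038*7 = 98266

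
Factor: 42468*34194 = 1452150792 = 2^3*3^2 * 41^1*139^1 * 3539^1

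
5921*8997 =53271237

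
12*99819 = 1197828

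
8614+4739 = 13353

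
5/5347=5/5347= 0.00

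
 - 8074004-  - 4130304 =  -3943700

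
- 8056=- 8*1007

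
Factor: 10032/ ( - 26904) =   -  22/59 = -2^1*11^1*59^( - 1)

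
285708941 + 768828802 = 1054537743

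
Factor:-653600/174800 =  - 86/23= - 2^1 * 23^(  -  1)*43^1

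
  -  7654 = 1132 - 8786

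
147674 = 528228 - 380554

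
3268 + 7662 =10930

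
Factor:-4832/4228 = - 2^3*7^(- 1)=- 8/7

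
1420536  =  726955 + 693581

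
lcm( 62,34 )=1054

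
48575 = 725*67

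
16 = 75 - 59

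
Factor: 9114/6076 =3/2 =2^( - 1 )*3^1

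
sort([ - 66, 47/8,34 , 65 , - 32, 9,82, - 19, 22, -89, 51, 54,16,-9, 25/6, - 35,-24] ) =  [ - 89, - 66, - 35, - 32 , - 24,-19, - 9,25/6,47/8, 9, 16,22,34,51,54,65,82 ]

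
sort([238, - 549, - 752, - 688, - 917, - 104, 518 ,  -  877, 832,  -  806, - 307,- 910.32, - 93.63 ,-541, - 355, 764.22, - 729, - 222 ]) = [-917, - 910.32,  -  877, - 806,- 752,  -  729, - 688, - 549 , - 541,  -  355,  -  307, - 222, - 104, - 93.63, 238, 518, 764.22,832 ] 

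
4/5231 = 4/5231 = 0.00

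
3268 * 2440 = 7973920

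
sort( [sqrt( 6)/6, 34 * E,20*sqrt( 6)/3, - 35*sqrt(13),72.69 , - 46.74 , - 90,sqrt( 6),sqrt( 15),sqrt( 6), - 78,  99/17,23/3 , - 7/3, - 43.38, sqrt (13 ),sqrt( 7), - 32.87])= [ - 35* sqrt( 13), - 90, - 78, - 46.74,-43.38, - 32.87, - 7/3, sqrt( 6 )/6, sqrt( 6),sqrt( 6) , sqrt( 7) , sqrt(13 ), sqrt( 15),  99/17, 23/3,  20*sqrt(6)/3, 72.69,34*E] 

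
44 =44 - 0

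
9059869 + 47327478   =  56387347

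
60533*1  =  60533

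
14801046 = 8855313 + 5945733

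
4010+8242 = 12252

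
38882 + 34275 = 73157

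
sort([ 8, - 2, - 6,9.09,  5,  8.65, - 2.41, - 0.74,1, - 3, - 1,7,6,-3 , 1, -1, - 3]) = [ - 6 , - 3, - 3,- 3, - 2.41,- 2, - 1, - 1,  -  0.74 , 1, 1, 5, 6, 7 , 8,8.65, 9.09]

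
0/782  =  0 = 0.00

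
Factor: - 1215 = -3^5 * 5^1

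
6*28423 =170538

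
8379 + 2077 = 10456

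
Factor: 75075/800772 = 3575/38132 = 2^( - 2 )*5^2*11^1*13^1*9533^( - 1 )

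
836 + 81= 917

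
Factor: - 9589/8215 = -5^(  -  1)*31^( - 1)*43^1*53^( - 1 )*223^1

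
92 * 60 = 5520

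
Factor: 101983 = 7^1*17^1*857^1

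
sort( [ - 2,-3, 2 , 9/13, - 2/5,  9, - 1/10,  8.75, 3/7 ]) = [ - 3, - 2, - 2/5, - 1/10, 3/7,9/13, 2,8.75, 9 ] 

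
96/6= 16 = 16.00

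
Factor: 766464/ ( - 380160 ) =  - 2^1*3^ ( - 2)*5^ (-1)*11^ ( - 1 )*499^1 = - 998/495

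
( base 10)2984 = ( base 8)5650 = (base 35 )2f9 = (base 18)93E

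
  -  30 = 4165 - 4195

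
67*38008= 2546536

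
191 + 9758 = 9949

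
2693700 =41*65700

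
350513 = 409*857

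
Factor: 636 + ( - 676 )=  - 2^3 * 5^1=- 40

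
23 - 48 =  - 25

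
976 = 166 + 810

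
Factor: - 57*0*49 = 0 = 0^1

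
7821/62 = 126+ 9/62 = 126.15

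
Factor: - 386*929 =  - 2^1*193^1 * 929^1 = - 358594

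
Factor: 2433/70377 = 811/23459 = 811^1*  23459^( - 1 )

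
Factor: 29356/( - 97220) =-7339/24305 = -  5^( - 1)*41^1*179^1*4861^(-1 )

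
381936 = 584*654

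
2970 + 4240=7210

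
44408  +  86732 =131140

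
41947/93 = 41947/93= 451.04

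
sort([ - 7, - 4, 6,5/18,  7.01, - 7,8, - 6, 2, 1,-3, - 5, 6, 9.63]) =[ - 7, - 7  , - 6, - 5, - 4 , - 3,  5/18,1 , 2 , 6 , 6, 7.01,8,  9.63 ]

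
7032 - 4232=2800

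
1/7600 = 1/7600  =  0.00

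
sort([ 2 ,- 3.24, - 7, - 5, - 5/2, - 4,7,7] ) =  [ - 7,  -  5, - 4  , - 3.24,  -  5/2, 2, 7, 7]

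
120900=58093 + 62807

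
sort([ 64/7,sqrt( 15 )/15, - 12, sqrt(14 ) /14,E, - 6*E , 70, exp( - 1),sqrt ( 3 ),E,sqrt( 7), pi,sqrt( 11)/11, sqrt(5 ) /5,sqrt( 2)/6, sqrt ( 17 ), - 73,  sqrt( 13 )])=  [ - 73, - 6*E, - 12,sqrt ( 2 )/6, sqrt ( 15)/15, sqrt(14)/14,sqrt (11 )/11 , exp( - 1 ),sqrt(5) /5, sqrt(3 ),sqrt( 7 ), E, E, pi,  sqrt(13), sqrt(17),64/7, 70]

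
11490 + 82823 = 94313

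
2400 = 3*800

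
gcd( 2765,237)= 79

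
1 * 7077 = 7077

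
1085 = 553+532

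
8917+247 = 9164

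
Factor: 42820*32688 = 2^6 * 3^2*5^1 * 227^1*2141^1 =1399700160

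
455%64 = 7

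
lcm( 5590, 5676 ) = 368940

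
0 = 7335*0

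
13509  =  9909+3600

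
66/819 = 22/273 = 0.08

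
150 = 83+67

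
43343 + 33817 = 77160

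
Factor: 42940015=5^1*43^1*199721^1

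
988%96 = 28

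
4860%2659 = 2201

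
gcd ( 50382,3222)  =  18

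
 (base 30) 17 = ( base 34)13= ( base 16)25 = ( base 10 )37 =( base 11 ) 34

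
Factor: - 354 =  - 2^1 * 3^1*59^1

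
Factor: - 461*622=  - 286742 = - 2^1*311^1*461^1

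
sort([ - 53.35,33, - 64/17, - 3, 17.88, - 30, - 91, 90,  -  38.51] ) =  [ - 91, - 53.35, - 38.51, - 30, - 64/17,-3,17.88, 33, 90]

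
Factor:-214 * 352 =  - 75328=-2^6 * 11^1*107^1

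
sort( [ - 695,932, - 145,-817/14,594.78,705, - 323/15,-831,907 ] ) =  [  -  831, - 695,  -  145, - 817/14, - 323/15, 594.78 , 705,907,  932] 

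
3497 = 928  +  2569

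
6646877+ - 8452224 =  - 1805347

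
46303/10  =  4630 + 3/10 = 4630.30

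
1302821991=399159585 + 903662406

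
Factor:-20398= -2^1*7^1* 31^1*47^1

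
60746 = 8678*7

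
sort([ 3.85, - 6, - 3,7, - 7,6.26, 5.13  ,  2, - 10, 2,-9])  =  [ - 10, - 9, - 7, - 6,  -  3, 2,2,3.85,5.13, 6.26,7 ]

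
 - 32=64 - 96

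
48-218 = - 170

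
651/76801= 651/76801   =  0.01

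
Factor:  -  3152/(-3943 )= 2^4*197^1 * 3943^(  -  1 ) 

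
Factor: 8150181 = 3^1*13^1*53^1*3943^1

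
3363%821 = 79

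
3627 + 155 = 3782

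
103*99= 10197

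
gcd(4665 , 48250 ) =5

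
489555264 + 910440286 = 1399995550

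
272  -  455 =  - 183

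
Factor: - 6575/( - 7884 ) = 2^(-2 )*3^ ( - 3) * 5^2*73^ (-1)*263^1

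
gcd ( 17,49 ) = 1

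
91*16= 1456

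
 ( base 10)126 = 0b1111110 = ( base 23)5b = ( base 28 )4E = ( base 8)176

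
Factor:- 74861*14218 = -2^1*7109^1*74861^1 = -1064373698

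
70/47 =70/47= 1.49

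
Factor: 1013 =1013^1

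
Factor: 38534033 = 19^1*2028107^1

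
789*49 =38661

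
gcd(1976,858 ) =26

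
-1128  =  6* ( - 188)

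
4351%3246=1105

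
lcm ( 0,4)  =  0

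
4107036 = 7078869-2971833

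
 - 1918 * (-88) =168784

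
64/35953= 64/35953 = 0.00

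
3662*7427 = 27197674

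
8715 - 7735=980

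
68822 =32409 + 36413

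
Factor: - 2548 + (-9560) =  - 12108=- 2^2* 3^1* 1009^1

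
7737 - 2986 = 4751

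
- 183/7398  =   -61/2466 = -0.02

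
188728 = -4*(-47182 ) 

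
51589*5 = 257945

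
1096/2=548 = 548.00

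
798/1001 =114/143= 0.80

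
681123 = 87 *7829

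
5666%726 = 584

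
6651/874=7 + 533/874 = 7.61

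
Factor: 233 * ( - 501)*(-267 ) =31167711=3^2*89^1 * 167^1*233^1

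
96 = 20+76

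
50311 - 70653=- 20342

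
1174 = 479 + 695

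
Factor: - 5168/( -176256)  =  2^( - 3) * 3^( - 4 )*19^1 = 19/648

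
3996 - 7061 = -3065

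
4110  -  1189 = 2921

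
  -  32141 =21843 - 53984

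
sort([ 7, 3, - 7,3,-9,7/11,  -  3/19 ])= [ - 9 ,  -  7,-3/19,7/11 , 3,3, 7]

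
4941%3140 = 1801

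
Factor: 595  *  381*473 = 107226735= 3^1*5^1*7^1*11^1*17^1*43^1  *  127^1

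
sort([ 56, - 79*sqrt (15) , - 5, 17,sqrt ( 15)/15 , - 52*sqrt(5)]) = [ - 79*sqrt( 15), - 52*sqrt(5), - 5,sqrt( 15)/15, 17,56] 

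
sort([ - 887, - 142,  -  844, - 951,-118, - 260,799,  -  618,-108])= [-951, - 887, - 844, - 618,-260,-142 , - 118, - 108,799]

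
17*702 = 11934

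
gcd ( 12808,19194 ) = 2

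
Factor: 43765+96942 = 7^1*20101^1  =  140707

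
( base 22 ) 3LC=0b11110000110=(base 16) 786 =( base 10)1926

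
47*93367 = 4388249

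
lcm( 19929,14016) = 1275456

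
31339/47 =666 + 37/47 = 666.79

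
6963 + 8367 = 15330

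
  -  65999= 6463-72462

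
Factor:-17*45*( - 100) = 76500 = 2^2*3^2 * 5^3*17^1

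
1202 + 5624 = 6826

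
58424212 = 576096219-517672007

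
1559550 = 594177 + 965373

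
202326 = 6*33721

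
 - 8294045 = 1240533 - 9534578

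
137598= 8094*17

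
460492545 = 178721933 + 281770612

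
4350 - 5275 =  - 925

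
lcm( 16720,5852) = 117040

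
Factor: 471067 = 19^1*24793^1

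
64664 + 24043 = 88707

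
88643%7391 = 7342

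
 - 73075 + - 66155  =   -139230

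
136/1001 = 136/1001 = 0.14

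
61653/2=61653/2 = 30826.50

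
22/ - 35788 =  - 11/17894 = - 0.00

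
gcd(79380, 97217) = 1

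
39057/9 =13019/3 = 4339.67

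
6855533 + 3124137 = 9979670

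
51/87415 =51/87415= 0.00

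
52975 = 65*815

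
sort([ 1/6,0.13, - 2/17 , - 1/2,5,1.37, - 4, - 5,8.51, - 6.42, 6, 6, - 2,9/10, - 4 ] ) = [ - 6.42, - 5, - 4,-4, - 2, -1/2, - 2/17,0.13,1/6  ,  9/10,1.37 , 5,6, 6, 8.51 ] 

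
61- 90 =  -29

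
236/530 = 118/265 = 0.45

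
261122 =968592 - 707470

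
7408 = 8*926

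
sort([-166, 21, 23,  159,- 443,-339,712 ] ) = [ - 443 ,-339,-166,21,23, 159,712]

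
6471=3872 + 2599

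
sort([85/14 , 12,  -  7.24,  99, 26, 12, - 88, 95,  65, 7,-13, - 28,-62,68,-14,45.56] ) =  [ -88, - 62, - 28, -14,-13,-7.24, 85/14, 7, 12,12, 26, 45.56,65,68,95, 99] 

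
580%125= 80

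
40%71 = 40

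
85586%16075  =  5211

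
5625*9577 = 53870625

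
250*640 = 160000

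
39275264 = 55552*707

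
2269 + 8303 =10572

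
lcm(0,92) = 0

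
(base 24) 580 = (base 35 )2HR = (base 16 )c00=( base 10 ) 3072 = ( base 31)363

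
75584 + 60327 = 135911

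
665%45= 35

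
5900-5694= 206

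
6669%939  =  96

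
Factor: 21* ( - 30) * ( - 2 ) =1260 =2^2 * 3^2 * 5^1*7^1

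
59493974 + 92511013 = 152004987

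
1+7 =8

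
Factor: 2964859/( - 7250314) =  - 2^( - 1 )*47^( - 1)*137^(-1)*563^( - 1)*2964859^1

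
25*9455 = 236375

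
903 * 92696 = 83704488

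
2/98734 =1/49367  =  0.00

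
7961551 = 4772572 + 3188979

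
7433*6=44598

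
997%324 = 25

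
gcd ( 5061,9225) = 3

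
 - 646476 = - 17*38028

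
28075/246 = 28075/246= 114.13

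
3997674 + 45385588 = 49383262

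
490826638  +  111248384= 602075022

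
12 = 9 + 3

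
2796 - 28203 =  - 25407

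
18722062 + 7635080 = 26357142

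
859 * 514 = 441526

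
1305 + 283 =1588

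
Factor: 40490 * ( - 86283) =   -  2^1*3^2 * 5^1 * 4049^1*9587^1 = - 3493598670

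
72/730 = 36/365 =0.10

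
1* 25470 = 25470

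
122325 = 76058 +46267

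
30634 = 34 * 901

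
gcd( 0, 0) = 0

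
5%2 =1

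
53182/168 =316 + 47/84= 316.56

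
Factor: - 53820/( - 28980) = 13/7 = 7^( - 1)*13^1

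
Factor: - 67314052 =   -  2^2 * 13^2*99577^1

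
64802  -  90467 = -25665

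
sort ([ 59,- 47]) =[ - 47, 59]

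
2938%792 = 562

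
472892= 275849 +197043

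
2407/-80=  - 2407/80  =  - 30.09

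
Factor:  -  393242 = - 2^1*353^1*557^1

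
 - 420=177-597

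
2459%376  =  203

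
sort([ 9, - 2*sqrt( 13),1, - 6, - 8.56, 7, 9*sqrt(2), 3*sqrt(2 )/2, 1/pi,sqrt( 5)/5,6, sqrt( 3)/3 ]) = [ - 8.56, - 2*sqrt( 13), - 6,  1/pi , sqrt(5) /5 , sqrt( 3)/3,1, 3 * sqrt( 2)/2,6,7, 9, 9*sqrt( 2)]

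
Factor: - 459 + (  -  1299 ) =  - 1758 = - 2^1*3^1*293^1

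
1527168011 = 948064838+579103173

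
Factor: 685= 5^1*137^1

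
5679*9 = 51111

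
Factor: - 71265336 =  -2^3*3^1*2969389^1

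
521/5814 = 521/5814 = 0.09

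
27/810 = 1/30 =0.03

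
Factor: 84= 2^2*3^1*7^1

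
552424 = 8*69053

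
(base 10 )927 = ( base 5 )12202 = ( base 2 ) 1110011111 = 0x39f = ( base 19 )2AF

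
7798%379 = 218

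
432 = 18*24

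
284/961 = 284/961 = 0.30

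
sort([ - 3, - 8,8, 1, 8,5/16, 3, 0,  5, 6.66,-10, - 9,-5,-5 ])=[ - 10, - 9,-8,  -  5, - 5,-3, 0, 5/16, 1, 3, 5,6.66,8 , 8]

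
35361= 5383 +29978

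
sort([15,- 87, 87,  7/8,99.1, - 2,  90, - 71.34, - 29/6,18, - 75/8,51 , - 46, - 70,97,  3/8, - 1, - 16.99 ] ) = [-87, - 71.34,-70, - 46,-16.99, - 75/8, - 29/6, - 2, - 1,3/8,7/8,15, 18 , 51,87,90,97,99.1 ]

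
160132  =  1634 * 98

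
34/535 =34/535 = 0.06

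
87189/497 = 87189/497 = 175.43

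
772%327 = 118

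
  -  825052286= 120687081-945739367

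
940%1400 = 940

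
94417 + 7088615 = 7183032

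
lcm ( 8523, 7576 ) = 68184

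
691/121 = 5 + 86/121 = 5.71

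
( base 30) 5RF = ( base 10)5325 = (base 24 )95L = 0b1010011001101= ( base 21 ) C1C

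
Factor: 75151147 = 75151147^1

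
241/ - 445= - 241/445 = - 0.54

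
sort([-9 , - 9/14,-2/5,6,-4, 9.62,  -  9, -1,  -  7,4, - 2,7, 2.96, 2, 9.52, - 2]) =[-9 ,- 9, - 7,-4,-2, - 2,-1, - 9/14, - 2/5, 2,2.96, 4,6 , 7 , 9.52, 9.62]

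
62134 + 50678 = 112812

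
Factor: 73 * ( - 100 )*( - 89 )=649700=2^2*5^2*73^1*89^1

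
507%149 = 60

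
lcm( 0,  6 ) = 0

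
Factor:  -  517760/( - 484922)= 258880/242461 = 2^6*5^1*37^(- 1 ) * 809^1*6553^(-1 )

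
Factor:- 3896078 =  -2^1 * 103^1*18913^1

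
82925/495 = 167+ 52/99 = 167.53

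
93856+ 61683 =155539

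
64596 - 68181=  -  3585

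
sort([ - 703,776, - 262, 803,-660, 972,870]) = [ - 703,-660, - 262, 776, 803,870, 972]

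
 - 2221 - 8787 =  - 11008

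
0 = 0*80034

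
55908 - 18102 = 37806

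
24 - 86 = -62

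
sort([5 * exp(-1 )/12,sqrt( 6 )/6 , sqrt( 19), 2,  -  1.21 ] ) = [ - 1.21,  5 * exp( - 1)/12, sqrt( 6 )/6,2, sqrt( 19)]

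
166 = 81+85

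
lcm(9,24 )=72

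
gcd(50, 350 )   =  50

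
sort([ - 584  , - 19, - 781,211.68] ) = [ - 781, - 584, - 19,211.68] 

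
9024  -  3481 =5543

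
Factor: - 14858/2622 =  - 17/3 = - 3^(  -  1)*17^1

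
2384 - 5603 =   -  3219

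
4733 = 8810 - 4077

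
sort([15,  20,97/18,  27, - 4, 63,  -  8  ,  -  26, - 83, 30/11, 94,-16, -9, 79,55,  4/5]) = [-83 , - 26,-16,-9,  -  8, - 4,4/5, 30/11,  97/18,15,  20,  27, 55 , 63, 79, 94] 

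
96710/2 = 48355 = 48355.00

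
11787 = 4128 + 7659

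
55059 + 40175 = 95234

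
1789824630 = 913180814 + 876643816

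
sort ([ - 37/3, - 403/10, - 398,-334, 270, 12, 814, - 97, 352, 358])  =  [ - 398, - 334, - 97, - 403/10, - 37/3, 12,270,352, 358 , 814]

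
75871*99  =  7511229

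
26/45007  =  26/45007 = 0.00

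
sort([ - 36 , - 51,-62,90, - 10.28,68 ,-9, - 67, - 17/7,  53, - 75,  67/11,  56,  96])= [ - 75,-67, - 62, - 51, - 36,-10.28, - 9,  -  17/7,67/11, 53, 56,68,  90,  96 ]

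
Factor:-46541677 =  - 7^1*13^1*511447^1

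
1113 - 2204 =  - 1091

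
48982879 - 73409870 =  - 24426991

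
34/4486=17/2243 = 0.01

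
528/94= 5+29/47 = 5.62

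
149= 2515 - 2366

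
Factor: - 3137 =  - 3137^1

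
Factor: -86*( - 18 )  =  2^2*3^2 * 43^1 =1548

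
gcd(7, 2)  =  1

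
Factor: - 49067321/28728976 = - 2^( - 4 )*17^1*409^1*7057^1*1795561^( - 1)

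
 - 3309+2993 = - 316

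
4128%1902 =324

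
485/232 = 2+21/232 =2.09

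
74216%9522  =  7562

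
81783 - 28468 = 53315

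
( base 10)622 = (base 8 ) 1156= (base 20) 1b2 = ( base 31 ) k2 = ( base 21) 18D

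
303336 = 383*792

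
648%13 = 11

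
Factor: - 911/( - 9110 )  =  1/10 = 2^(- 1)*5^(-1 ) 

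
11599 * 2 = 23198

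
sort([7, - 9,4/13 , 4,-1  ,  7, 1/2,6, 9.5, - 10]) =[- 10 , - 9,- 1,4/13, 1/2,4,6, 7, 7,9.5] 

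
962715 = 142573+820142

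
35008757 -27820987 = 7187770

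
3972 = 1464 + 2508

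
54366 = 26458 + 27908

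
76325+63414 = 139739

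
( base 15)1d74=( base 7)24454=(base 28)84p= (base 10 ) 6409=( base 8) 14411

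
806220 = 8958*90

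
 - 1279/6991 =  - 1279/6991=- 0.18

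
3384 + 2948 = 6332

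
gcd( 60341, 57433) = 727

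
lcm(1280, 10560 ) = 42240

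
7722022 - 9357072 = -1635050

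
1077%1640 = 1077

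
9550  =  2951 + 6599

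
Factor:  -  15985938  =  -2^1*3^1 * 43^1*61961^1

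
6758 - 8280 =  - 1522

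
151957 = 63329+88628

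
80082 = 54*1483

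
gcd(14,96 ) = 2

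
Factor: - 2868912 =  -2^4 * 3^3*29^1 * 229^1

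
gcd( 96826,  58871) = 1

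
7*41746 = 292222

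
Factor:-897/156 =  - 2^( - 2)*23^1 = - 23/4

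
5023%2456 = 111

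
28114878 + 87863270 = 115978148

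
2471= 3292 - 821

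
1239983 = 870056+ 369927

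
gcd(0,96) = 96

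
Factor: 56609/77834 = 2^(-1)*7^1*8087^1 * 38917^(-1)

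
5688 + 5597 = 11285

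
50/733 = 50/733 = 0.07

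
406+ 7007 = 7413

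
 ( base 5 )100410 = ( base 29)3ob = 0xC9E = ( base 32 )34U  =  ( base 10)3230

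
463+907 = 1370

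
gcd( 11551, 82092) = 1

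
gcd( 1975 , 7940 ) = 5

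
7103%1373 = 238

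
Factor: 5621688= 2^3*3^2*78079^1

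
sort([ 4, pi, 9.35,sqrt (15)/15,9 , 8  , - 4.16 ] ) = [ - 4.16,sqrt(15 )/15,pi,4, 8,9,9.35 ]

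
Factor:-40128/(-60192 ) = 2/3 = 2^1 * 3^( - 1 )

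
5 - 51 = - 46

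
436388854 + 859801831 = 1296190685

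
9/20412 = 1/2268 = 0.00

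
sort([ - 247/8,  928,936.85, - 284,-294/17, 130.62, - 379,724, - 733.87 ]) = [-733.87, - 379, - 284, - 247/8, -294/17,130.62, 724, 928,936.85 ]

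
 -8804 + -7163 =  - 15967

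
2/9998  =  1/4999 = 0.00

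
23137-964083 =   -  940946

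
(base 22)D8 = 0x126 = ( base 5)2134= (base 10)294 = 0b100100110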